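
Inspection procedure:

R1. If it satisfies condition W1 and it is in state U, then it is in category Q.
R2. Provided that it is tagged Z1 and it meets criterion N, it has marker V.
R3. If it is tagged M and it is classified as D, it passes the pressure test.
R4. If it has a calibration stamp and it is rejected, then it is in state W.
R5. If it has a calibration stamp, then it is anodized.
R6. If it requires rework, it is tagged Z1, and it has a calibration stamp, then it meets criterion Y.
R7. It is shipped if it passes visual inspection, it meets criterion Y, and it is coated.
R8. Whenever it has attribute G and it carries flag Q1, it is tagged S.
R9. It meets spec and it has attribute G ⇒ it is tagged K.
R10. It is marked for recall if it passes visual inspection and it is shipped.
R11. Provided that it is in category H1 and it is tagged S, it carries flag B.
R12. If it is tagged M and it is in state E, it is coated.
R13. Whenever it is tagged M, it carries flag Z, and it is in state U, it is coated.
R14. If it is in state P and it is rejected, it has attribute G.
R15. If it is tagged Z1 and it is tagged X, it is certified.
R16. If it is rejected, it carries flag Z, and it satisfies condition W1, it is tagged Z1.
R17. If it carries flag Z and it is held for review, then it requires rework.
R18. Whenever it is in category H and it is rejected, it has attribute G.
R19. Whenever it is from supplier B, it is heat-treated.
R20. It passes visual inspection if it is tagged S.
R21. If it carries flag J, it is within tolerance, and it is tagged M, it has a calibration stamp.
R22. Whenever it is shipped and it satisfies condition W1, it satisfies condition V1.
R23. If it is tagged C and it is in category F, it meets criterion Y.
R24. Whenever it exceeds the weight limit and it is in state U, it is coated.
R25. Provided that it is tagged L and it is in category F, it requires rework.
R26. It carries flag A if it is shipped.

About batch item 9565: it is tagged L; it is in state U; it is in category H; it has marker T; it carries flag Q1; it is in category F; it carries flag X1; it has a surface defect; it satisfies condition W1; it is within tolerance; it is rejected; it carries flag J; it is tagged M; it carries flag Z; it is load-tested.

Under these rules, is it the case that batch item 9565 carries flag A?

Yes

By R13 (it is tagged M, it carries flag Z, it is in state U): it is coated.
By R16 (it is rejected, it carries flag Z, it satisfies condition W1): it is tagged Z1.
By R18 (it is in category H, it is rejected): it has attribute G.
By R21 (it carries flag J, it is within tolerance, it is tagged M): it has a calibration stamp.
By R25 (it is tagged L, it is in category F): it requires rework.
By R6 (it requires rework, it is tagged Z1, it has a calibration stamp): it meets criterion Y.
By R8 (it has attribute G, it carries flag Q1): it is tagged S.
By R20 (it is tagged S): it passes visual inspection.
By R7 (it passes visual inspection, it meets criterion Y, it is coated): it is shipped.
By R26 (it is shipped): it carries flag A.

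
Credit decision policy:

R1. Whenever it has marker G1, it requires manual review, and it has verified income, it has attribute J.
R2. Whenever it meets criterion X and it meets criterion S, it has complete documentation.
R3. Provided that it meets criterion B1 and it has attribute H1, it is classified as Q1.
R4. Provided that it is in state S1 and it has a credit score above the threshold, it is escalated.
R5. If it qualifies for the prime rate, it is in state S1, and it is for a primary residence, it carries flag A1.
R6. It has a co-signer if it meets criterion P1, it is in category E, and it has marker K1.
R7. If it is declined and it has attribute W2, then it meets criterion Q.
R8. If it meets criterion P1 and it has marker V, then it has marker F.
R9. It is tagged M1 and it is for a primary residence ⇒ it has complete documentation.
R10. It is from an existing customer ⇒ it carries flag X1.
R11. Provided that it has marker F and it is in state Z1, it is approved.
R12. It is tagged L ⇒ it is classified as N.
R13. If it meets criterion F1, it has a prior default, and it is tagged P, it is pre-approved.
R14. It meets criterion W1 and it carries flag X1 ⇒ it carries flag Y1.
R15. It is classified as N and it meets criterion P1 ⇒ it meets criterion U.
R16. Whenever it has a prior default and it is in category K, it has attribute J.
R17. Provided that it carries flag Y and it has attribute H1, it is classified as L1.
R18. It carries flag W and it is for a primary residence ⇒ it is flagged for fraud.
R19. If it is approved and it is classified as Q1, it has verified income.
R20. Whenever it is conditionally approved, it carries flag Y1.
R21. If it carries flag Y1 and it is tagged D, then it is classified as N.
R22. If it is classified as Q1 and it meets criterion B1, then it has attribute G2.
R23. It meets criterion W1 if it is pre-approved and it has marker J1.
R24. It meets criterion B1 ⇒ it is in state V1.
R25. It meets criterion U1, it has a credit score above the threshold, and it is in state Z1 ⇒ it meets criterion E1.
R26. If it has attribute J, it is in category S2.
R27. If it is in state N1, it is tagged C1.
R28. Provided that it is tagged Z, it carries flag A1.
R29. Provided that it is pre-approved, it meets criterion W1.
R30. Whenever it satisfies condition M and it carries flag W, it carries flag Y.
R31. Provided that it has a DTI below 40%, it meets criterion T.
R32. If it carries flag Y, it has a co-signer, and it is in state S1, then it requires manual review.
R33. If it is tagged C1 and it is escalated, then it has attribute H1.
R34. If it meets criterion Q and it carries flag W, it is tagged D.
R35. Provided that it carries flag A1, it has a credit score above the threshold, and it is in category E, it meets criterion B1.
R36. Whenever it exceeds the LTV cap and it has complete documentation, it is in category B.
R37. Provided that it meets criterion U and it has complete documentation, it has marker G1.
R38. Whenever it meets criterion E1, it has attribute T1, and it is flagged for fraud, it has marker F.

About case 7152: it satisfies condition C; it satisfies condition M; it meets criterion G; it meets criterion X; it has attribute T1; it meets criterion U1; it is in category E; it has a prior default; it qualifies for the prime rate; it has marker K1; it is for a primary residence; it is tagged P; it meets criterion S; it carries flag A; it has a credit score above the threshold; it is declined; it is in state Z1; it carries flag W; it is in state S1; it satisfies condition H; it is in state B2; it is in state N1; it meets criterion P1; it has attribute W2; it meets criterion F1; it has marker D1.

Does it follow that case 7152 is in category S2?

No

Forward chaining from the given facts derives: has complete documentation, is escalated, carries flag A1, has a co-signer, meets criterion Q, is pre-approved, is flagged for fraud, meets criterion E1, is tagged C1, meets criterion W1, carries flag Y, requires manual review, has attribute H1, is tagged D, meets criterion B1, has marker F, is classified as Q1, is approved, is classified as L1, has verified income, has attribute G2, is in state V1.
The only rule concluding "it is in category S2" is R26, which needs "it has attribute J"; that is never established.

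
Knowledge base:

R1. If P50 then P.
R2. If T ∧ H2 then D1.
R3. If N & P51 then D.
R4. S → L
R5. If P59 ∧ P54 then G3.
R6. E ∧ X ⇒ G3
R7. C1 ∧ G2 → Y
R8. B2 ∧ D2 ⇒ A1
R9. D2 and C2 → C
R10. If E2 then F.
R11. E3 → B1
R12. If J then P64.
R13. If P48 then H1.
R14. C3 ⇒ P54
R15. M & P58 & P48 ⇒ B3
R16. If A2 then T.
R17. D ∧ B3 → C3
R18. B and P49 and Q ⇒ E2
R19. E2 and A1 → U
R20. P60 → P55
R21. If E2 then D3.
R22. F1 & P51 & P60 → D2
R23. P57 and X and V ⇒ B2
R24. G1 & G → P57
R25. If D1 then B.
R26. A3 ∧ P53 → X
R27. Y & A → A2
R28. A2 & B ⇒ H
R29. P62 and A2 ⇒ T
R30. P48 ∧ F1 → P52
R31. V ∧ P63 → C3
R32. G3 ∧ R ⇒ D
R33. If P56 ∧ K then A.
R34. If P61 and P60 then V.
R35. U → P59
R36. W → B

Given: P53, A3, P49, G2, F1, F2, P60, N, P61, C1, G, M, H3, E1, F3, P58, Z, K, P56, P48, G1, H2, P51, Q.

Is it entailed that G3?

Yes

D  (by R3: N, P51)
Y  (by R7: C1, G2)
B3  (by R15: M, P58, P48)
C3  (by R17: D, B3)
D2  (by R22: F1, P51, P60)
P57  (by R24: G1, G)
X  (by R26: A3, P53)
A  (by R33: P56, K)
V  (by R34: P61, P60)
P54  (by R14: C3)
B2  (by R23: P57, X, V)
A2  (by R27: Y, A)
A1  (by R8: B2, D2)
T  (by R16: A2)
D1  (by R2: T, H2)
B  (by R25: D1)
E2  (by R18: B, P49, Q)
U  (by R19: E2, A1)
P59  (by R35: U)
G3  (by R5: P59, P54)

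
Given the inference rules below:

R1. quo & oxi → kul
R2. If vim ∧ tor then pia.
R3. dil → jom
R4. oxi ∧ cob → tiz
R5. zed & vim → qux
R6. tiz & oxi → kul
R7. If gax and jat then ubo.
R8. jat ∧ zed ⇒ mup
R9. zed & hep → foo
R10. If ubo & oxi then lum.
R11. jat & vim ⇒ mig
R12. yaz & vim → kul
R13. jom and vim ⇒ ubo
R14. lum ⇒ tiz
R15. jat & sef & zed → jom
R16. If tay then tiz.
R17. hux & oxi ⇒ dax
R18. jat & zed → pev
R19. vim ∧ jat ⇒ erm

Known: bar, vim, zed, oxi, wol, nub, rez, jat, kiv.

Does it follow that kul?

No

Forward chaining from the given facts derives: qux, mup, mig, pev, erm.
Rules concluding kul: R1 needs quo; R6 needs tiz; R12 needs yaz — none of these are established.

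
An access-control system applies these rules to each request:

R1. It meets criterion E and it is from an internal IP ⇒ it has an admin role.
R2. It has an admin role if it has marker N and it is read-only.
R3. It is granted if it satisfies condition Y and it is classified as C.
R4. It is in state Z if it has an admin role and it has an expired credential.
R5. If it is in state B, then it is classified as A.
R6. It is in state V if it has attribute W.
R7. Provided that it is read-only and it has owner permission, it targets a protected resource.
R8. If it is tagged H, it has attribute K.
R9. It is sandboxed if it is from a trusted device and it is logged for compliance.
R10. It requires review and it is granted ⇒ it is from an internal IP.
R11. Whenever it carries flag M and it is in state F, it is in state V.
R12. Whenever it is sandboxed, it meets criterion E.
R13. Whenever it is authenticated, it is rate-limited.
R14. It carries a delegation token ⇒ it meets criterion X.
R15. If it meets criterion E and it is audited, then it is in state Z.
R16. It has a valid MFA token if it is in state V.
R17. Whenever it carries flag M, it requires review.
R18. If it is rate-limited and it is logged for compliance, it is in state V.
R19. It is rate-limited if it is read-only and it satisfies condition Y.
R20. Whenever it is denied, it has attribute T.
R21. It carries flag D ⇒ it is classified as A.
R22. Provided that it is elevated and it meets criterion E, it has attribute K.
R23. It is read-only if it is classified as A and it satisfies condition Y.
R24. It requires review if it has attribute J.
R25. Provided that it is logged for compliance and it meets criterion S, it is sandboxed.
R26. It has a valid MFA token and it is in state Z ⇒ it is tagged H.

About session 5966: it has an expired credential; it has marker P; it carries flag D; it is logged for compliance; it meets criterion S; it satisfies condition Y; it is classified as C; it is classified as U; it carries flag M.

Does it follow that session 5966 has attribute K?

Yes

By R3 (it satisfies condition Y, it is classified as C): it is granted.
By R17 (it carries flag M): it requires review.
By R21 (it carries flag D): it is classified as A.
By R23 (it is classified as A, it satisfies condition Y): it is read-only.
By R25 (it is logged for compliance, it meets criterion S): it is sandboxed.
By R10 (it requires review, it is granted): it is from an internal IP.
By R12 (it is sandboxed): it meets criterion E.
By R19 (it is read-only, it satisfies condition Y): it is rate-limited.
By R1 (it meets criterion E, it is from an internal IP): it has an admin role.
By R4 (it has an admin role, it has an expired credential): it is in state Z.
By R18 (it is rate-limited, it is logged for compliance): it is in state V.
By R16 (it is in state V): it has a valid MFA token.
By R26 (it has a valid MFA token, it is in state Z): it is tagged H.
By R8 (it is tagged H): it has attribute K.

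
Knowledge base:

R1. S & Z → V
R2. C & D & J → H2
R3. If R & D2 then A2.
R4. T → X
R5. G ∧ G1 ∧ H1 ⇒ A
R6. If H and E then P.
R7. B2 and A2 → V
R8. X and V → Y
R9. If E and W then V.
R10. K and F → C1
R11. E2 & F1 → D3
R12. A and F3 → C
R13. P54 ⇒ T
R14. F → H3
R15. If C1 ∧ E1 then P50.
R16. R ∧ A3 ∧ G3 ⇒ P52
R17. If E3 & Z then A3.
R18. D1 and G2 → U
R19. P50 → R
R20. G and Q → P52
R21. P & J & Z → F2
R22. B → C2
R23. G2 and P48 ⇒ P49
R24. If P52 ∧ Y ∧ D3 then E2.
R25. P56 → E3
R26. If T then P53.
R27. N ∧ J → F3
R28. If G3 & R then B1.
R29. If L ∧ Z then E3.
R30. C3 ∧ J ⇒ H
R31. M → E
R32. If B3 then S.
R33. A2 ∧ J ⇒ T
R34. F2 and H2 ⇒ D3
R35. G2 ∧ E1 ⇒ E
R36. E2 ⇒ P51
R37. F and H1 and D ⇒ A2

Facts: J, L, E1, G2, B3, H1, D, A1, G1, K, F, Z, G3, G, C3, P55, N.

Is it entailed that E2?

A  (by R5: G, G1, H1)
C1  (by R10: K, F)
P50  (by R15: C1, E1)
R  (by R19: P50)
F3  (by R27: N, J)
E3  (by R29: L, Z)
H  (by R30: C3, J)
S  (by R32: B3)
E  (by R35: G2, E1)
A2  (by R37: F, H1, D)
V  (by R1: S, Z)
P  (by R6: H, E)
C  (by R12: A, F3)
A3  (by R17: E3, Z)
F2  (by R21: P, J, Z)
T  (by R33: A2, J)
H2  (by R2: C, D, J)
X  (by R4: T)
Y  (by R8: X, V)
P52  (by R16: R, A3, G3)
D3  (by R34: F2, H2)
E2  (by R24: P52, Y, D3)

Yes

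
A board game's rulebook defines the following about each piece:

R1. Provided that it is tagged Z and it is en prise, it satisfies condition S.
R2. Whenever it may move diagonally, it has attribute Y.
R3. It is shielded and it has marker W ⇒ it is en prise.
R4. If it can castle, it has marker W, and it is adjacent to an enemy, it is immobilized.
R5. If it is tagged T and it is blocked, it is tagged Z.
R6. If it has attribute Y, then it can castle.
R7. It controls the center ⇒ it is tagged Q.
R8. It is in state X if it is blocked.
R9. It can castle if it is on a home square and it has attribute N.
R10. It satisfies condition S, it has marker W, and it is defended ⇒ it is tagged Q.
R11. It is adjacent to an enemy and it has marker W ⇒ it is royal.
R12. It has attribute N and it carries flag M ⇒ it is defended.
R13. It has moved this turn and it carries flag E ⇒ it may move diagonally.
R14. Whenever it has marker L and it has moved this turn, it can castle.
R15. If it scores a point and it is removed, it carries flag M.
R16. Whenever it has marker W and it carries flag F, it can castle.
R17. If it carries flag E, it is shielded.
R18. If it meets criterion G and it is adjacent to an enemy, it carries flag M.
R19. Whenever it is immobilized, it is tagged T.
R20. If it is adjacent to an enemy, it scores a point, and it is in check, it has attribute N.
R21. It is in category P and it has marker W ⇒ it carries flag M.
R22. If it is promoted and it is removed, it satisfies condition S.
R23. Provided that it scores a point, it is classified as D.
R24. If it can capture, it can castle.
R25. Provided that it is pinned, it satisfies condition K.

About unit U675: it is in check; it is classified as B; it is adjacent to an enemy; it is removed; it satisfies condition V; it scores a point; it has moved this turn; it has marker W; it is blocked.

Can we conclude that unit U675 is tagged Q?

Forward chaining from the given facts derives: is in state X, is royal, carries flag M, has attribute N, is classified as D, is defended.
Rules concluding "it is tagged Q": R7 needs "it controls the center"; R10 needs "it satisfies condition S" — none of these are established.

No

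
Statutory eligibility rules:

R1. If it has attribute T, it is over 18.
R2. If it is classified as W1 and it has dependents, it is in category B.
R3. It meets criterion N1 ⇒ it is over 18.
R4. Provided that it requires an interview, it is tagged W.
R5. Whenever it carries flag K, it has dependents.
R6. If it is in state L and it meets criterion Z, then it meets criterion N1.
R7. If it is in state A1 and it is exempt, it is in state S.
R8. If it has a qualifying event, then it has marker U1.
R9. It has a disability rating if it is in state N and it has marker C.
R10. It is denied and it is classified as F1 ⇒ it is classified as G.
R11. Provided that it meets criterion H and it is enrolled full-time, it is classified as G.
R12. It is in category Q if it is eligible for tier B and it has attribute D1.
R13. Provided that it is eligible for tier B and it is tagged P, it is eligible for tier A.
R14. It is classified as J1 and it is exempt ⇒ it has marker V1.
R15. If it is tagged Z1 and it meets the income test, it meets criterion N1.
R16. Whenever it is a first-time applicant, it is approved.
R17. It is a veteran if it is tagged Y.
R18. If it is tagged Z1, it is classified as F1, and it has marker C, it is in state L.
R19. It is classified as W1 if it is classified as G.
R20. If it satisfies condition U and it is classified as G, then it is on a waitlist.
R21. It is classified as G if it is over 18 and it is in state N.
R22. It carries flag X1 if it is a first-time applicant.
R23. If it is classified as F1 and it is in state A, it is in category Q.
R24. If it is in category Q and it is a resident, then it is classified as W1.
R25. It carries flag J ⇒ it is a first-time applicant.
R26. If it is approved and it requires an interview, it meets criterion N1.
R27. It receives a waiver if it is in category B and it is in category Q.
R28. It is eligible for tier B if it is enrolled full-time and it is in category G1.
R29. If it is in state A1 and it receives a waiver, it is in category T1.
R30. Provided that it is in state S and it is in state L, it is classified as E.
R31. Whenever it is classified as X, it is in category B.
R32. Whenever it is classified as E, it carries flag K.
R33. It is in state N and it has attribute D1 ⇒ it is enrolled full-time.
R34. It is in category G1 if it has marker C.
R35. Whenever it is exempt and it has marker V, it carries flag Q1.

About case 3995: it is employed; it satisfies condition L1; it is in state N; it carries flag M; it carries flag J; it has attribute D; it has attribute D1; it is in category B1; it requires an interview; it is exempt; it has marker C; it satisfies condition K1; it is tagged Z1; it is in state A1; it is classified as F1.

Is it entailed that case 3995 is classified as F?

No

Forward chaining from the given facts derives: is tagged W, is in state S, has a disability rating, is in state L, is a first-time applicant, is classified as E, carries flag K, is enrolled full-time, is in category G1, has dependents, is approved, carries flag X1, meets criterion N1, is eligible for tier B, is over 18, is in category Q, is classified as G, is classified as W1, is in category B, receives a waiver, is in category T1.
No rule has "it is classified as F" as its conclusion, and it is not among the given facts.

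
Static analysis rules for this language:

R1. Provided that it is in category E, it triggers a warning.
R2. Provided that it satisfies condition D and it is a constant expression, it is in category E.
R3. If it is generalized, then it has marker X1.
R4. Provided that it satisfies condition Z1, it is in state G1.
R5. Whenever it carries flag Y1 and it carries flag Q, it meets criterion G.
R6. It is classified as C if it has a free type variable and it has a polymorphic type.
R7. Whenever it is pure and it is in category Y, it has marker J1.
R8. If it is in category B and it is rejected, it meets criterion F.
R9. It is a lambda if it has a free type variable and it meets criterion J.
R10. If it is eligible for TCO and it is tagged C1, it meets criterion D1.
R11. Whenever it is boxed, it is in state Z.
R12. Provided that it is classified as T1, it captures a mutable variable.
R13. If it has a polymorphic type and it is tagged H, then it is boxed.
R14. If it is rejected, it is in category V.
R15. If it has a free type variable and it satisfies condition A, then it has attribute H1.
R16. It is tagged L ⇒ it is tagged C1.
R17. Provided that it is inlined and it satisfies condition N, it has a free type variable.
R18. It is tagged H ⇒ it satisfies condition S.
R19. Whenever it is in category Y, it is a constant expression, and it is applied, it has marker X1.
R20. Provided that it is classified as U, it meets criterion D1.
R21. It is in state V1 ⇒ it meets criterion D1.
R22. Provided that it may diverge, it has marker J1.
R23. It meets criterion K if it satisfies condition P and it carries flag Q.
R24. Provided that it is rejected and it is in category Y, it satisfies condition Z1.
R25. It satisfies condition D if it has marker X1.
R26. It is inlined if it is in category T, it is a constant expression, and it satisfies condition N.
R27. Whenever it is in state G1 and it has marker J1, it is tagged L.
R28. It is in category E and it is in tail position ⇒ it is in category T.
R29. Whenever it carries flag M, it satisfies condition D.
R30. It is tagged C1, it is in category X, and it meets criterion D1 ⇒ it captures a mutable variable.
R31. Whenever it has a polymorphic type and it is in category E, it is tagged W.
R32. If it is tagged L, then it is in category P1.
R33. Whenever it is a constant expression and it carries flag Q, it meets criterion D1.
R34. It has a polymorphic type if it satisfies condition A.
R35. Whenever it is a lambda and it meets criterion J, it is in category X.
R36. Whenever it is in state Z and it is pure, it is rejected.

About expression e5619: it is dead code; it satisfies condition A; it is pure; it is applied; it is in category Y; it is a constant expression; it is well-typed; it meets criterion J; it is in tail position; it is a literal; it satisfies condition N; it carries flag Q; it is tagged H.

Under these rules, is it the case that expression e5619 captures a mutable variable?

Yes

By R7 (it is pure, it is in category Y): it has marker J1.
By R19 (it is in category Y, it is a constant expression, it is applied): it has marker X1.
By R25 (it has marker X1): it satisfies condition D.
By R33 (it is a constant expression, it carries flag Q): it meets criterion D1.
By R34 (it satisfies condition A): it has a polymorphic type.
By R2 (it satisfies condition D, it is a constant expression): it is in category E.
By R13 (it has a polymorphic type, it is tagged H): it is boxed.
By R28 (it is in category E, it is in tail position): it is in category T.
By R11 (it is boxed): it is in state Z.
By R26 (it is in category T, it is a constant expression, it satisfies condition N): it is inlined.
By R36 (it is in state Z, it is pure): it is rejected.
By R17 (it is inlined, it satisfies condition N): it has a free type variable.
By R24 (it is rejected, it is in category Y): it satisfies condition Z1.
By R4 (it satisfies condition Z1): it is in state G1.
By R9 (it has a free type variable, it meets criterion J): it is a lambda.
By R27 (it is in state G1, it has marker J1): it is tagged L.
By R35 (it is a lambda, it meets criterion J): it is in category X.
By R16 (it is tagged L): it is tagged C1.
By R30 (it is tagged C1, it is in category X, it meets criterion D1): it captures a mutable variable.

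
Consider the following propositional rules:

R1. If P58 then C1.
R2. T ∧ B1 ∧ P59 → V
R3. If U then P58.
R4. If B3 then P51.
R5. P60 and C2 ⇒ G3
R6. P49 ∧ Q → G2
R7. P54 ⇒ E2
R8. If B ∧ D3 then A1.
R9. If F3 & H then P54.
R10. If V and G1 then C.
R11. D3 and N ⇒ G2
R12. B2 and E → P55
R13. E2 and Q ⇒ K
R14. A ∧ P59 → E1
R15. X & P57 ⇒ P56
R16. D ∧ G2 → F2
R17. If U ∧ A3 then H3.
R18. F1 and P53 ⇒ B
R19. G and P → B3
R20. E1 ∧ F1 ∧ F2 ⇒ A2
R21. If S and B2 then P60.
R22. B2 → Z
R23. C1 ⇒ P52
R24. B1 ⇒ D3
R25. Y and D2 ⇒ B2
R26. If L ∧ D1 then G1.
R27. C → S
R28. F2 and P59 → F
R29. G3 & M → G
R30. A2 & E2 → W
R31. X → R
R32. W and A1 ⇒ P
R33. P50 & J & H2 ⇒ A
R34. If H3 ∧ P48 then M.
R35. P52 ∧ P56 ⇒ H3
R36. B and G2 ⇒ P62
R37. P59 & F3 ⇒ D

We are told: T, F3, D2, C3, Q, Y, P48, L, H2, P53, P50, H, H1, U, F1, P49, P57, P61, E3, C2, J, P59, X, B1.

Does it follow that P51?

No

Forward chaining from the given facts derives: V, P58, G2, P54, P56, B, D3, B2, R, A, P62, D, C1, E2, A1, K, E1, F2, A2, Z, P52, F, W, P, H3, M.
The only rule concluding P51 is R4, which needs B3; that is never established.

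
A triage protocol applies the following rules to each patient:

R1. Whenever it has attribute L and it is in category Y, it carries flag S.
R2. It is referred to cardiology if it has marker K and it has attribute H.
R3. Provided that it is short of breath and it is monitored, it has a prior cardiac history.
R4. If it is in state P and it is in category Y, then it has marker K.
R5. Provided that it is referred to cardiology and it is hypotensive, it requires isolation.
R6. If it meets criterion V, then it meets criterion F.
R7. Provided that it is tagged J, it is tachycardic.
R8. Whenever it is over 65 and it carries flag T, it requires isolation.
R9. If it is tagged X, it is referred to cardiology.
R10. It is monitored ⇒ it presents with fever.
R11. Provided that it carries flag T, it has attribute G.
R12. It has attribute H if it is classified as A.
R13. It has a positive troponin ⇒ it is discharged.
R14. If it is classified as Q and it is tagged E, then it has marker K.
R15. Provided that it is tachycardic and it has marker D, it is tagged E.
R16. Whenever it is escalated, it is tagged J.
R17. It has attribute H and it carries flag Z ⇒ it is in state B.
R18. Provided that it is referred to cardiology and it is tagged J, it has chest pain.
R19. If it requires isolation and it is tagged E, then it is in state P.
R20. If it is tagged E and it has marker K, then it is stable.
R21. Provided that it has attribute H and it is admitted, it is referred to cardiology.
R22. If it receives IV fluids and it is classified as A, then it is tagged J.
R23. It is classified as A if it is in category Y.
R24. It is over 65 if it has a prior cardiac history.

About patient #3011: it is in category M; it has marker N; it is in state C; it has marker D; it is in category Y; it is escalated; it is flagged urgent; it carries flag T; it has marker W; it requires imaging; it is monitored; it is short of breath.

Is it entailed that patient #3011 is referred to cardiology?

Yes

By R3 (it is short of breath, it is monitored): it has a prior cardiac history.
By R16 (it is escalated): it is tagged J.
By R23 (it is in category Y): it is classified as A.
By R24 (it has a prior cardiac history): it is over 65.
By R7 (it is tagged J): it is tachycardic.
By R8 (it is over 65, it carries flag T): it requires isolation.
By R12 (it is classified as A): it has attribute H.
By R15 (it is tachycardic, it has marker D): it is tagged E.
By R19 (it requires isolation, it is tagged E): it is in state P.
By R4 (it is in state P, it is in category Y): it has marker K.
By R2 (it has marker K, it has attribute H): it is referred to cardiology.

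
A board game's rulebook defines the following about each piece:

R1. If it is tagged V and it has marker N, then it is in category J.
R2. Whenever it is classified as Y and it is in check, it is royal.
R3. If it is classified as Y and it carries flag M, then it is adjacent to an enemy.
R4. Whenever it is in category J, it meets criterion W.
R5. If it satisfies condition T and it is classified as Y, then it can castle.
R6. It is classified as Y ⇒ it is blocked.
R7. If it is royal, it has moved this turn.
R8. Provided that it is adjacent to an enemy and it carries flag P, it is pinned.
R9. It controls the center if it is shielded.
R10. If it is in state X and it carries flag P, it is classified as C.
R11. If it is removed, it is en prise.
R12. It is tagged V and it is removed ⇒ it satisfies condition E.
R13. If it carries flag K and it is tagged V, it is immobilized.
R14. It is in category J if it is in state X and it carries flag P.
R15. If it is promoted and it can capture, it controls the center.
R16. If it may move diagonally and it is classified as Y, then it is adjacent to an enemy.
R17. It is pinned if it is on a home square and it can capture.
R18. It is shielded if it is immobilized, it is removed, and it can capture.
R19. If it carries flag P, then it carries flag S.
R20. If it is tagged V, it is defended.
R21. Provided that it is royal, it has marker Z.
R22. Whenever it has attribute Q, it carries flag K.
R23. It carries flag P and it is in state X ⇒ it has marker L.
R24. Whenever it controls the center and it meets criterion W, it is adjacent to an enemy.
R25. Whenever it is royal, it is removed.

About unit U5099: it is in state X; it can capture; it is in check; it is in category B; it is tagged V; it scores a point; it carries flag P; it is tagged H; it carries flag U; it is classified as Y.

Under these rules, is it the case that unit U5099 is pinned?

Forward chaining from the given facts derives: is royal, is blocked, has moved this turn, is classified as C, is in category J, carries flag S, is defended, has marker Z, has marker L, is removed, meets criterion W, is en prise, satisfies condition E.
Rules concluding "it is pinned": R8 needs "it is adjacent to an enemy"; R17 needs "it is on a home square" — none of these are established.

No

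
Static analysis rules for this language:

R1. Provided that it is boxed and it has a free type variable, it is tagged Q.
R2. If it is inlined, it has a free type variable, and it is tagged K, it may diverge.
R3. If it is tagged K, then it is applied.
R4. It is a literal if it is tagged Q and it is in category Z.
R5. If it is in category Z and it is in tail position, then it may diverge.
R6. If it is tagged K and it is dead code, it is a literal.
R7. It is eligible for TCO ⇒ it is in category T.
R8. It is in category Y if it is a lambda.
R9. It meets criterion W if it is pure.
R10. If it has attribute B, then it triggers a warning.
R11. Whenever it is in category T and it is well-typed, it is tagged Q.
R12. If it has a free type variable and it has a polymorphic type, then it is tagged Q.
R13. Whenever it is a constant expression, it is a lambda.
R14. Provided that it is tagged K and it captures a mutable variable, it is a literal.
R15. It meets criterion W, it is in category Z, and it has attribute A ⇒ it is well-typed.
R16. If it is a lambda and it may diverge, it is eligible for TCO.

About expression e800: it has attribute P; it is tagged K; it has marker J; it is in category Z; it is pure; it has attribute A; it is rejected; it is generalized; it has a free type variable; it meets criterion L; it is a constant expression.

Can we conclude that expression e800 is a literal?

Forward chaining from the given facts derives: is applied, meets criterion W, is a lambda, is well-typed, is in category Y.
Rules concluding "it is a literal": R4 needs "it is tagged Q"; R6 needs "it is dead code"; R14 needs "it captures a mutable variable" — none of these are established.

No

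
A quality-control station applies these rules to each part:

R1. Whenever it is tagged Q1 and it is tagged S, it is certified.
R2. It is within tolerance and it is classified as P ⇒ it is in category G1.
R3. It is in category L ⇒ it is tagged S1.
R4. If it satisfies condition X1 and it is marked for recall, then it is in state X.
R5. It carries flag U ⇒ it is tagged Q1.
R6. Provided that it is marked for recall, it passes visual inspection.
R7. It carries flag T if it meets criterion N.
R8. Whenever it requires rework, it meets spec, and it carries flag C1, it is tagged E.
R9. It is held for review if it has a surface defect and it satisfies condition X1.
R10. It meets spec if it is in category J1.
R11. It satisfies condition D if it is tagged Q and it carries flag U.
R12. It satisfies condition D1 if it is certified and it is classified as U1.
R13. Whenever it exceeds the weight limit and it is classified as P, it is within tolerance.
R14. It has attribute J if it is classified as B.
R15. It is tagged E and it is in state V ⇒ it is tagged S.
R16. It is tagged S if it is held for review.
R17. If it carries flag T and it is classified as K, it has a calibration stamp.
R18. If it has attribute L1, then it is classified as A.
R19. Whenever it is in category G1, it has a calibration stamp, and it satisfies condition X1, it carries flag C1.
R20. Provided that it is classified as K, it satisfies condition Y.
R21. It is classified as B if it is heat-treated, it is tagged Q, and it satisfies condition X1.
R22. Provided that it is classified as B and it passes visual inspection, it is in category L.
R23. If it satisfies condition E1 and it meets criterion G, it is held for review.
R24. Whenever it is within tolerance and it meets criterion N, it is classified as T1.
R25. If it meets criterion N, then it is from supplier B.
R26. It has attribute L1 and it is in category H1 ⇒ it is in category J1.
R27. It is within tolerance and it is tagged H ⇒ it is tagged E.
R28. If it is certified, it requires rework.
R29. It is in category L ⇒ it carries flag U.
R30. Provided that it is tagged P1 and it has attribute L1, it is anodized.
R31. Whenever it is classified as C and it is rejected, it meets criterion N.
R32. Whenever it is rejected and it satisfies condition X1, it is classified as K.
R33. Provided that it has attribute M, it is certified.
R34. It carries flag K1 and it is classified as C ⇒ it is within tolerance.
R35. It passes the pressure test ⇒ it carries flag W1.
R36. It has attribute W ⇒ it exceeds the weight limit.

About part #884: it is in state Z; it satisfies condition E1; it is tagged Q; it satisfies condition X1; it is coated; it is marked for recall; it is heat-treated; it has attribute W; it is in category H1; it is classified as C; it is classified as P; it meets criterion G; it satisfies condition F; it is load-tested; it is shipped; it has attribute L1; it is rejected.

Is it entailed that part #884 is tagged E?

By R6 (it is marked for recall): it passes visual inspection.
By R21 (it is heat-treated, it is tagged Q, it satisfies condition X1): it is classified as B.
By R22 (it is classified as B, it passes visual inspection): it is in category L.
By R23 (it satisfies condition E1, it meets criterion G): it is held for review.
By R26 (it has attribute L1, it is in category H1): it is in category J1.
By R29 (it is in category L): it carries flag U.
By R31 (it is classified as C, it is rejected): it meets criterion N.
By R32 (it is rejected, it satisfies condition X1): it is classified as K.
By R36 (it has attribute W): it exceeds the weight limit.
By R5 (it carries flag U): it is tagged Q1.
By R7 (it meets criterion N): it carries flag T.
By R10 (it is in category J1): it meets spec.
By R13 (it exceeds the weight limit, it is classified as P): it is within tolerance.
By R16 (it is held for review): it is tagged S.
By R17 (it carries flag T, it is classified as K): it has a calibration stamp.
By R1 (it is tagged Q1, it is tagged S): it is certified.
By R2 (it is within tolerance, it is classified as P): it is in category G1.
By R19 (it is in category G1, it has a calibration stamp, it satisfies condition X1): it carries flag C1.
By R28 (it is certified): it requires rework.
By R8 (it requires rework, it meets spec, it carries flag C1): it is tagged E.

Yes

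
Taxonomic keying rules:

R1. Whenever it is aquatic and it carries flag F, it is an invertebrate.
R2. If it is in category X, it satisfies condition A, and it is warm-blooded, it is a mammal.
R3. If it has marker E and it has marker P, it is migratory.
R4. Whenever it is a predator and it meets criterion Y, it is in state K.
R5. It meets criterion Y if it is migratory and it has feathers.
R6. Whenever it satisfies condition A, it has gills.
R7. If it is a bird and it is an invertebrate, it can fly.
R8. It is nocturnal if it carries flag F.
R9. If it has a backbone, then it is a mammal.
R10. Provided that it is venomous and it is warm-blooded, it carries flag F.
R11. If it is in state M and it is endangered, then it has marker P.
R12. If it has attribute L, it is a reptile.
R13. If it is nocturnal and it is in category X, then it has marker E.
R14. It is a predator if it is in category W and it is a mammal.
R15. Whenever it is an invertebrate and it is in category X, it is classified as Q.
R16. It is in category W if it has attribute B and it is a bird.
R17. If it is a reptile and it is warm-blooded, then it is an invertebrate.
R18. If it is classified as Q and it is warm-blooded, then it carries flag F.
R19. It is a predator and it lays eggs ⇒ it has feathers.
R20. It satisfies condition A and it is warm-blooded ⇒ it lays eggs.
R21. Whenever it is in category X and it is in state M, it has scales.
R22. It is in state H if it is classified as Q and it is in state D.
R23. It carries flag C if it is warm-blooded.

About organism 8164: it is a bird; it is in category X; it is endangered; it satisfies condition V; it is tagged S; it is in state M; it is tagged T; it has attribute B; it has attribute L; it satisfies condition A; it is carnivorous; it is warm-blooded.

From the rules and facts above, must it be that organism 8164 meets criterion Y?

By R2 (it is in category X, it satisfies condition A, it is warm-blooded): it is a mammal.
By R11 (it is in state M, it is endangered): it has marker P.
By R12 (it has attribute L): it is a reptile.
By R16 (it has attribute B, it is a bird): it is in category W.
By R17 (it is a reptile, it is warm-blooded): it is an invertebrate.
By R20 (it satisfies condition A, it is warm-blooded): it lays eggs.
By R14 (it is in category W, it is a mammal): it is a predator.
By R15 (it is an invertebrate, it is in category X): it is classified as Q.
By R18 (it is classified as Q, it is warm-blooded): it carries flag F.
By R19 (it is a predator, it lays eggs): it has feathers.
By R8 (it carries flag F): it is nocturnal.
By R13 (it is nocturnal, it is in category X): it has marker E.
By R3 (it has marker E, it has marker P): it is migratory.
By R5 (it is migratory, it has feathers): it meets criterion Y.

Yes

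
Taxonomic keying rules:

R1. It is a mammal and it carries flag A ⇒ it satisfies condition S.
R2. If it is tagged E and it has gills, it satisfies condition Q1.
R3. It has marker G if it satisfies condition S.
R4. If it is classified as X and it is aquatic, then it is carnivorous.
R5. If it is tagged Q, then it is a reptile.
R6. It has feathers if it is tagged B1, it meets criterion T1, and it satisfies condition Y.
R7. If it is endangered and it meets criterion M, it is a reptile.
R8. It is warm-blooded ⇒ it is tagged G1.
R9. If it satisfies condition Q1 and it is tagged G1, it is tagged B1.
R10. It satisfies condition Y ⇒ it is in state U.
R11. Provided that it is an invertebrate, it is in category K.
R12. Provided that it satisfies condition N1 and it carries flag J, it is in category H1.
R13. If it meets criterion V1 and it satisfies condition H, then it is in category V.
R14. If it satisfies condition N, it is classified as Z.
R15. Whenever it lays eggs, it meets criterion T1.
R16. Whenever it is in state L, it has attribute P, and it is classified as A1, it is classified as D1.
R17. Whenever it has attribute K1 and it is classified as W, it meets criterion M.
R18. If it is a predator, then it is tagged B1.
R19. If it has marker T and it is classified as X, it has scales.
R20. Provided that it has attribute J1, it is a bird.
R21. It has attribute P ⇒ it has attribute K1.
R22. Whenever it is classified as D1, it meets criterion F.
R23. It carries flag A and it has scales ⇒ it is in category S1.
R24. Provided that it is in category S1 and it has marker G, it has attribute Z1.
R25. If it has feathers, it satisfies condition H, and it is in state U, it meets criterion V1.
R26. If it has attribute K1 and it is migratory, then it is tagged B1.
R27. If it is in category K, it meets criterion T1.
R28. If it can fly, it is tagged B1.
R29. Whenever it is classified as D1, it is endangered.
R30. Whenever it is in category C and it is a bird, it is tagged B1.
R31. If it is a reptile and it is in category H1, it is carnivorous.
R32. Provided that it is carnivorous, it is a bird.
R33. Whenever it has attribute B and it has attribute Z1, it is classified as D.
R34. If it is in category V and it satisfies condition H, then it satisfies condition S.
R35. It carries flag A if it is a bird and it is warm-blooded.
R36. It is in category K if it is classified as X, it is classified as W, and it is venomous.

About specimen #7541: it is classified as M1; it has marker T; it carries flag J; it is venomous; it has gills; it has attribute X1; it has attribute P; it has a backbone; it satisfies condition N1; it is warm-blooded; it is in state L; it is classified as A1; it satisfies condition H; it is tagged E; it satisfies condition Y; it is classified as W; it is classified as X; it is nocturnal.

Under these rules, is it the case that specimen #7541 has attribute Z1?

Yes

By R2 (it is tagged E, it has gills): it satisfies condition Q1.
By R8 (it is warm-blooded): it is tagged G1.
By R9 (it satisfies condition Q1, it is tagged G1): it is tagged B1.
By R10 (it satisfies condition Y): it is in state U.
By R12 (it satisfies condition N1, it carries flag J): it is in category H1.
By R16 (it is in state L, it has attribute P, it is classified as A1): it is classified as D1.
By R19 (it has marker T, it is classified as X): it has scales.
By R21 (it has attribute P): it has attribute K1.
By R29 (it is classified as D1): it is endangered.
By R36 (it is classified as X, it is classified as W, it is venomous): it is in category K.
By R17 (it has attribute K1, it is classified as W): it meets criterion M.
By R27 (it is in category K): it meets criterion T1.
By R6 (it is tagged B1, it meets criterion T1, it satisfies condition Y): it has feathers.
By R7 (it is endangered, it meets criterion M): it is a reptile.
By R25 (it has feathers, it satisfies condition H, it is in state U): it meets criterion V1.
By R31 (it is a reptile, it is in category H1): it is carnivorous.
By R32 (it is carnivorous): it is a bird.
By R35 (it is a bird, it is warm-blooded): it carries flag A.
By R13 (it meets criterion V1, it satisfies condition H): it is in category V.
By R23 (it carries flag A, it has scales): it is in category S1.
By R34 (it is in category V, it satisfies condition H): it satisfies condition S.
By R3 (it satisfies condition S): it has marker G.
By R24 (it is in category S1, it has marker G): it has attribute Z1.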